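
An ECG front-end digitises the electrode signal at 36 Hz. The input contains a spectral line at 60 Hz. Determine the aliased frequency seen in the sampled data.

12 Hz

60 Hz mod fs = 24 Hz.
24 Hz > fs/2 = 18 Hz, folds to fs − 24 Hz = 12 Hz.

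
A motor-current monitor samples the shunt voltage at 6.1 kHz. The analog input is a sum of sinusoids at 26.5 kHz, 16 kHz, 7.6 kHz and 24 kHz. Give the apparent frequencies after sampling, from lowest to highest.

0.4 kHz, 1.5 kHz, 2.1 kHz, 2.3 kHz

fs/2 = 3.05 kHz.
26.5 kHz mod fs = 2.1 kHz.
2.1 kHz ≤ fs/2 = 3.05 kHz, appears at 2.1 kHz.
16 kHz mod fs = 3.8 kHz.
3.8 kHz > fs/2 = 3.05 kHz, folds to fs − 3.8 kHz = 2.3 kHz.
7.6 kHz mod fs = 1.5 kHz.
1.5 kHz ≤ fs/2 = 3.05 kHz, appears at 1.5 kHz.
24 kHz mod fs = 5.7 kHz.
5.7 kHz > fs/2 = 3.05 kHz, folds to fs − 5.7 kHz = 0.4 kHz.
Distinct values: {0.4 kHz, 1.5 kHz, 2.1 kHz, 2.3 kHz}.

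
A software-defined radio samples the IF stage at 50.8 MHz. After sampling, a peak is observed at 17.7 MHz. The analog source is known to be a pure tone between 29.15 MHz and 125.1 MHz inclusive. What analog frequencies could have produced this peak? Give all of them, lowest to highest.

Frequencies that alias to 17.7 MHz are k·fs ± 17.7 MHz for integer k ≥ 0.
k=0: 17.7 MHz.
k=1: 33.1 MHz, 68.5 MHz.
k=2: 83.9 MHz, 119.3 MHz.
k=3: 134.7 MHz, 170.1 MHz.
Within [29.15 MHz, 125.1 MHz]: 33.1 MHz, 68.5 MHz, 83.9 MHz, 119.3 MHz.

33.1 MHz, 68.5 MHz, 83.9 MHz, 119.3 MHz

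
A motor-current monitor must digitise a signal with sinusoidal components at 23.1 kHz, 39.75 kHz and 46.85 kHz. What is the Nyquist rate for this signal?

93.7 kHz

Highest-frequency component: 46.85 kHz.
Nyquist rate = 2 × 46.85 kHz = 93.7 kHz.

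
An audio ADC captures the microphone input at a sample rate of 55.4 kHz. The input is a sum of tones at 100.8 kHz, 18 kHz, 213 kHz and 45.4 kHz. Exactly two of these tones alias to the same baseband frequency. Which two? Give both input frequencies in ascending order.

45.4 kHz, 100.8 kHz

fs/2 = 27.7 kHz.
100.8 kHz mod fs = 45.4 kHz.
45.4 kHz > fs/2 = 27.7 kHz, folds to fs − 45.4 kHz = 10 kHz.
18 kHz ≤ fs/2 = 27.7 kHz, passes unchanged.
213 kHz mod fs = 46.8 kHz.
46.8 kHz > fs/2 = 27.7 kHz, folds to fs − 46.8 kHz = 8.6 kHz.
45.4 kHz > fs/2 = 27.7 kHz, folds to fs − 45.4 kHz = 10 kHz.
45.4 kHz and 100.8 kHz both map to 10 kHz.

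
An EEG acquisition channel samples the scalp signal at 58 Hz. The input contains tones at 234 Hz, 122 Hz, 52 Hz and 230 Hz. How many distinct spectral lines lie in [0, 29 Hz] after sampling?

2

fs/2 = 29 Hz.
234 Hz mod fs = 2 Hz.
2 Hz ≤ fs/2 = 29 Hz, appears at 2 Hz.
122 Hz mod fs = 6 Hz.
6 Hz ≤ fs/2 = 29 Hz, appears at 6 Hz.
52 Hz > fs/2 = 29 Hz, folds to fs − 52 Hz = 6 Hz.
230 Hz mod fs = 56 Hz.
56 Hz > fs/2 = 29 Hz, folds to fs − 56 Hz = 2 Hz.
Distinct values: {2 Hz, 6 Hz} → 2.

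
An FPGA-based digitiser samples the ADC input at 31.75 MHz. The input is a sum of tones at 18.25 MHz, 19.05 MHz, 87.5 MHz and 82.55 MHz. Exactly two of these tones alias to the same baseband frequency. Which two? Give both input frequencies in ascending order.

fs/2 = 15.875 MHz.
18.25 MHz > fs/2 = 15.875 MHz, folds to fs − 18.25 MHz = 13.5 MHz.
19.05 MHz > fs/2 = 15.875 MHz, folds to fs − 19.05 MHz = 12.7 MHz.
87.5 MHz mod fs = 24 MHz.
24 MHz > fs/2 = 15.875 MHz, folds to fs − 24 MHz = 7.75 MHz.
82.55 MHz mod fs = 19.05 MHz.
19.05 MHz > fs/2 = 15.875 MHz, folds to fs − 19.05 MHz = 12.7 MHz.
19.05 MHz and 82.55 MHz both map to 12.7 MHz.

19.05 MHz, 82.55 MHz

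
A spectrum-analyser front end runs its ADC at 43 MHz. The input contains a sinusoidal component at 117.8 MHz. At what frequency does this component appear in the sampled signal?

117.8 MHz mod fs = 31.8 MHz.
31.8 MHz > fs/2 = 21.5 MHz, folds to fs − 31.8 MHz = 11.2 MHz.

11.2 MHz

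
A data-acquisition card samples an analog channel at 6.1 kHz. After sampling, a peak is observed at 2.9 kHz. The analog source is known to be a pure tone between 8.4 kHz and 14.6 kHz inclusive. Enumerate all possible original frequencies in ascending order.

9 kHz, 9.3 kHz

Frequencies that alias to 2.9 kHz are k·fs ± 2.9 kHz for integer k ≥ 0.
k=0: 2.9 kHz.
k=1: 3.2 kHz, 9 kHz.
k=2: 9.3 kHz, 15.1 kHz.
k=3: 15.4 kHz, 21.2 kHz.
Within [8.4 kHz, 14.6 kHz]: 9 kHz, 9.3 kHz.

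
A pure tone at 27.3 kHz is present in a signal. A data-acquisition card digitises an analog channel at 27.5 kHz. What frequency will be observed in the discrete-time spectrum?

0.2 kHz

27.3 kHz > fs/2 = 13.75 kHz, folds to fs − 27.3 kHz = 0.2 kHz.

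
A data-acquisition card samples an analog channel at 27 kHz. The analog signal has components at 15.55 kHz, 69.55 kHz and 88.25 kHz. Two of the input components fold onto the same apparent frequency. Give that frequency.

11.45 kHz

fs/2 = 13.5 kHz.
15.55 kHz > fs/2 = 13.5 kHz, folds to fs − 15.55 kHz = 11.45 kHz.
69.55 kHz mod fs = 15.55 kHz.
15.55 kHz > fs/2 = 13.5 kHz, folds to fs − 15.55 kHz = 11.45 kHz.
88.25 kHz mod fs = 7.25 kHz.
7.25 kHz ≤ fs/2 = 13.5 kHz, appears at 7.25 kHz.
15.55 kHz and 69.55 kHz both map to 11.45 kHz.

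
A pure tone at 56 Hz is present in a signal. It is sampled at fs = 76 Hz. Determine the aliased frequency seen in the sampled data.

56 Hz > fs/2 = 38 Hz, folds to fs − 56 Hz = 20 Hz.

20 Hz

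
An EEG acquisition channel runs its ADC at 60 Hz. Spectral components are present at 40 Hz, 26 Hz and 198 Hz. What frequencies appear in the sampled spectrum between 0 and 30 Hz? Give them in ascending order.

18 Hz, 20 Hz, 26 Hz

fs/2 = 30 Hz.
40 Hz > fs/2 = 30 Hz, folds to fs − 40 Hz = 20 Hz.
26 Hz ≤ fs/2 = 30 Hz, passes unchanged.
198 Hz mod fs = 18 Hz.
18 Hz ≤ fs/2 = 30 Hz, appears at 18 Hz.
Distinct values: {18 Hz, 20 Hz, 26 Hz}.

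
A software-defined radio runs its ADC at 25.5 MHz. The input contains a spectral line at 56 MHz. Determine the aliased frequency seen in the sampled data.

56 MHz mod fs = 5 MHz.
5 MHz ≤ fs/2 = 12.75 MHz, appears at 5 MHz.

5 MHz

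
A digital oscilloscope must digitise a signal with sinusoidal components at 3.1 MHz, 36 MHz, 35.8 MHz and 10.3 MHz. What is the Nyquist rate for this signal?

72 MHz

Highest-frequency component: 36 MHz.
Nyquist rate = 2 × 36 MHz = 72 MHz.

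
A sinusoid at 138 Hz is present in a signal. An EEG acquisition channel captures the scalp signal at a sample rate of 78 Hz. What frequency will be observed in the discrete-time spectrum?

138 Hz mod fs = 60 Hz.
60 Hz > fs/2 = 39 Hz, folds to fs − 60 Hz = 18 Hz.

18 Hz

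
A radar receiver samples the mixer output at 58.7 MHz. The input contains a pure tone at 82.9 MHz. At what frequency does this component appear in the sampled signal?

24.2 MHz

82.9 MHz mod fs = 24.2 MHz.
24.2 MHz ≤ fs/2 = 29.35 MHz, appears at 24.2 MHz.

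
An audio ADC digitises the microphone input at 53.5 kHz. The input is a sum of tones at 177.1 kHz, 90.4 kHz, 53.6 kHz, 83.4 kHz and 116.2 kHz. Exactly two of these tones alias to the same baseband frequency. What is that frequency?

16.6 kHz

fs/2 = 26.75 kHz.
177.1 kHz mod fs = 16.6 kHz.
16.6 kHz ≤ fs/2 = 26.75 kHz, appears at 16.6 kHz.
90.4 kHz mod fs = 36.9 kHz.
36.9 kHz > fs/2 = 26.75 kHz, folds to fs − 36.9 kHz = 16.6 kHz.
53.6 kHz mod fs = 0.1 kHz.
0.1 kHz ≤ fs/2 = 26.75 kHz, appears at 0.1 kHz.
83.4 kHz mod fs = 29.9 kHz.
29.9 kHz > fs/2 = 26.75 kHz, folds to fs − 29.9 kHz = 23.6 kHz.
116.2 kHz mod fs = 9.2 kHz.
9.2 kHz ≤ fs/2 = 26.75 kHz, appears at 9.2 kHz.
90.4 kHz and 177.1 kHz both map to 16.6 kHz.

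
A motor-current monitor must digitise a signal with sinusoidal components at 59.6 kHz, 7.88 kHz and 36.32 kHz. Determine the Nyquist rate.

Highest-frequency component: 59.6 kHz.
Nyquist rate = 2 × 59.6 kHz = 119.2 kHz.

119.2 kHz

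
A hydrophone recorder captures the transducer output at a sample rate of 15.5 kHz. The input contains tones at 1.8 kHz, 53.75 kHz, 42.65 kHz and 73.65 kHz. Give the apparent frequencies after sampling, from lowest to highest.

1.8 kHz, 3.85 kHz, 7.25 kHz

fs/2 = 7.75 kHz.
1.8 kHz ≤ fs/2 = 7.75 kHz, passes unchanged.
53.75 kHz mod fs = 7.25 kHz.
7.25 kHz ≤ fs/2 = 7.75 kHz, appears at 7.25 kHz.
42.65 kHz mod fs = 11.65 kHz.
11.65 kHz > fs/2 = 7.75 kHz, folds to fs − 11.65 kHz = 3.85 kHz.
73.65 kHz mod fs = 11.65 kHz.
11.65 kHz > fs/2 = 7.75 kHz, folds to fs − 11.65 kHz = 3.85 kHz.
Distinct values: {1.8 kHz, 3.85 kHz, 7.25 kHz}.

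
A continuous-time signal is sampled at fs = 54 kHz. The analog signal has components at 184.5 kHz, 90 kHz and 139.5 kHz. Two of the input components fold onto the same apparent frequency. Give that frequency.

22.5 kHz

fs/2 = 27 kHz.
184.5 kHz mod fs = 22.5 kHz.
22.5 kHz ≤ fs/2 = 27 kHz, appears at 22.5 kHz.
90 kHz mod fs = 36 kHz.
36 kHz > fs/2 = 27 kHz, folds to fs − 36 kHz = 18 kHz.
139.5 kHz mod fs = 31.5 kHz.
31.5 kHz > fs/2 = 27 kHz, folds to fs − 31.5 kHz = 22.5 kHz.
139.5 kHz and 184.5 kHz both map to 22.5 kHz.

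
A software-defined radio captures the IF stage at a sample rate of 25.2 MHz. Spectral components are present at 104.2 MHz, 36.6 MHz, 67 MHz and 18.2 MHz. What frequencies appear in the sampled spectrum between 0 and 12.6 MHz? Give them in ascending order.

fs/2 = 12.6 MHz.
104.2 MHz mod fs = 3.4 MHz.
3.4 MHz ≤ fs/2 = 12.6 MHz, appears at 3.4 MHz.
36.6 MHz mod fs = 11.4 MHz.
11.4 MHz ≤ fs/2 = 12.6 MHz, appears at 11.4 MHz.
67 MHz mod fs = 16.6 MHz.
16.6 MHz > fs/2 = 12.6 MHz, folds to fs − 16.6 MHz = 8.6 MHz.
18.2 MHz > fs/2 = 12.6 MHz, folds to fs − 18.2 MHz = 7 MHz.
Distinct values: {3.4 MHz, 7 MHz, 8.6 MHz, 11.4 MHz}.

3.4 MHz, 7 MHz, 8.6 MHz, 11.4 MHz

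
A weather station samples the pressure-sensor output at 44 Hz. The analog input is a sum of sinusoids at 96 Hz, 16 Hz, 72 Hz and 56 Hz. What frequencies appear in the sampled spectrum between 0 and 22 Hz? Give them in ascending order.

fs/2 = 22 Hz.
96 Hz mod fs = 8 Hz.
8 Hz ≤ fs/2 = 22 Hz, appears at 8 Hz.
16 Hz ≤ fs/2 = 22 Hz, passes unchanged.
72 Hz mod fs = 28 Hz.
28 Hz > fs/2 = 22 Hz, folds to fs − 28 Hz = 16 Hz.
56 Hz mod fs = 12 Hz.
12 Hz ≤ fs/2 = 22 Hz, appears at 12 Hz.
Distinct values: {8 Hz, 12 Hz, 16 Hz}.

8 Hz, 12 Hz, 16 Hz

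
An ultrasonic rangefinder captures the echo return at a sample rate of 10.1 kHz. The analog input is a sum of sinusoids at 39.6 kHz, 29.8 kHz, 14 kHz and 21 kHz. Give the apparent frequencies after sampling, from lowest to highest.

fs/2 = 5.05 kHz.
39.6 kHz mod fs = 9.3 kHz.
9.3 kHz > fs/2 = 5.05 kHz, folds to fs − 9.3 kHz = 0.8 kHz.
29.8 kHz mod fs = 9.6 kHz.
9.6 kHz > fs/2 = 5.05 kHz, folds to fs − 9.6 kHz = 0.5 kHz.
14 kHz mod fs = 3.9 kHz.
3.9 kHz ≤ fs/2 = 5.05 kHz, appears at 3.9 kHz.
21 kHz mod fs = 0.8 kHz.
0.8 kHz ≤ fs/2 = 5.05 kHz, appears at 0.8 kHz.
Distinct values: {0.5 kHz, 0.8 kHz, 3.9 kHz}.

0.5 kHz, 0.8 kHz, 3.9 kHz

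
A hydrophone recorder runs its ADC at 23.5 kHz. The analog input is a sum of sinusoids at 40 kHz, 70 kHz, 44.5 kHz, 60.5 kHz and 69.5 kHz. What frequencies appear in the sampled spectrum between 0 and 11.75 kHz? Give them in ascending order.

fs/2 = 11.75 kHz.
40 kHz mod fs = 16.5 kHz.
16.5 kHz > fs/2 = 11.75 kHz, folds to fs − 16.5 kHz = 7 kHz.
70 kHz mod fs = 23 kHz.
23 kHz > fs/2 = 11.75 kHz, folds to fs − 23 kHz = 0.5 kHz.
44.5 kHz mod fs = 21 kHz.
21 kHz > fs/2 = 11.75 kHz, folds to fs − 21 kHz = 2.5 kHz.
60.5 kHz mod fs = 13.5 kHz.
13.5 kHz > fs/2 = 11.75 kHz, folds to fs − 13.5 kHz = 10 kHz.
69.5 kHz mod fs = 22.5 kHz.
22.5 kHz > fs/2 = 11.75 kHz, folds to fs − 22.5 kHz = 1 kHz.
Distinct values: {0.5 kHz, 1 kHz, 2.5 kHz, 7 kHz, 10 kHz}.

0.5 kHz, 1 kHz, 2.5 kHz, 7 kHz, 10 kHz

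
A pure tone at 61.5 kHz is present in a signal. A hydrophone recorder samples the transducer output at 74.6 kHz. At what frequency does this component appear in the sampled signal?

61.5 kHz > fs/2 = 37.3 kHz, folds to fs − 61.5 kHz = 13.1 kHz.

13.1 kHz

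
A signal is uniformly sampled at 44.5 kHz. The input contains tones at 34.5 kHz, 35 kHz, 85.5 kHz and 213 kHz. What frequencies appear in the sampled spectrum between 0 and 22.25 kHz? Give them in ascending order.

3.5 kHz, 9.5 kHz, 10 kHz

fs/2 = 22.25 kHz.
34.5 kHz > fs/2 = 22.25 kHz, folds to fs − 34.5 kHz = 10 kHz.
35 kHz > fs/2 = 22.25 kHz, folds to fs − 35 kHz = 9.5 kHz.
85.5 kHz mod fs = 41 kHz.
41 kHz > fs/2 = 22.25 kHz, folds to fs − 41 kHz = 3.5 kHz.
213 kHz mod fs = 35 kHz.
35 kHz > fs/2 = 22.25 kHz, folds to fs − 35 kHz = 9.5 kHz.
Distinct values: {3.5 kHz, 9.5 kHz, 10 kHz}.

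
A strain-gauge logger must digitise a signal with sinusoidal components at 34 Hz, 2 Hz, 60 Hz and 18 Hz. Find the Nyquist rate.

Highest-frequency component: 60 Hz.
Nyquist rate = 2 × 60 Hz = 120 Hz.

120 Hz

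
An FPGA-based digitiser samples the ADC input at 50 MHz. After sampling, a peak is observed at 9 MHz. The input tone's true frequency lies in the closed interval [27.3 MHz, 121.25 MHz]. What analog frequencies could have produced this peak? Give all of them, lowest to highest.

41 MHz, 59 MHz, 91 MHz, 109 MHz

Frequencies that alias to 9 MHz are k·fs ± 9 MHz for integer k ≥ 0.
k=0: 9 MHz.
k=1: 41 MHz, 59 MHz.
k=2: 91 MHz, 109 MHz.
k=3: 141 MHz, 159 MHz.
Within [27.3 MHz, 121.25 MHz]: 41 MHz, 59 MHz, 91 MHz, 109 MHz.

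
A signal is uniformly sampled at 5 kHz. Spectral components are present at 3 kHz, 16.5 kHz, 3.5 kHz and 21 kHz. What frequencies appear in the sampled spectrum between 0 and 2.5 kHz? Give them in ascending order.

1 kHz, 1.5 kHz, 2 kHz

fs/2 = 2.5 kHz.
3 kHz > fs/2 = 2.5 kHz, folds to fs − 3 kHz = 2 kHz.
16.5 kHz mod fs = 1.5 kHz.
1.5 kHz ≤ fs/2 = 2.5 kHz, appears at 1.5 kHz.
3.5 kHz > fs/2 = 2.5 kHz, folds to fs − 3.5 kHz = 1.5 kHz.
21 kHz mod fs = 1 kHz.
1 kHz ≤ fs/2 = 2.5 kHz, appears at 1 kHz.
Distinct values: {1 kHz, 1.5 kHz, 2 kHz}.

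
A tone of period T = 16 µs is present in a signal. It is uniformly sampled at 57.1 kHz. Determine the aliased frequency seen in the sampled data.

5.4 kHz

T = 16 µs → f = 1/T = 62.5 kHz.
62.5 kHz mod fs = 5.4 kHz.
5.4 kHz ≤ fs/2 = 28.55 kHz, appears at 5.4 kHz.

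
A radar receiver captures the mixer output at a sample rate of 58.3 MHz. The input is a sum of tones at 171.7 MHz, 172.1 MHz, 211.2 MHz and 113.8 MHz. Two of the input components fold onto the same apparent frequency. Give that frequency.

2.8 MHz

fs/2 = 29.15 MHz.
171.7 MHz mod fs = 55.1 MHz.
55.1 MHz > fs/2 = 29.15 MHz, folds to fs − 55.1 MHz = 3.2 MHz.
172.1 MHz mod fs = 55.5 MHz.
55.5 MHz > fs/2 = 29.15 MHz, folds to fs − 55.5 MHz = 2.8 MHz.
211.2 MHz mod fs = 36.3 MHz.
36.3 MHz > fs/2 = 29.15 MHz, folds to fs − 36.3 MHz = 22 MHz.
113.8 MHz mod fs = 55.5 MHz.
55.5 MHz > fs/2 = 29.15 MHz, folds to fs − 55.5 MHz = 2.8 MHz.
113.8 MHz and 172.1 MHz both map to 2.8 MHz.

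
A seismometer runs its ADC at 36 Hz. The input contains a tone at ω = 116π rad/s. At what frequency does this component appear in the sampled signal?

14 Hz

ω = 116π rad/s → f = ω/(2π) = 58 Hz.
58 Hz mod fs = 22 Hz.
22 Hz > fs/2 = 18 Hz, folds to fs − 22 Hz = 14 Hz.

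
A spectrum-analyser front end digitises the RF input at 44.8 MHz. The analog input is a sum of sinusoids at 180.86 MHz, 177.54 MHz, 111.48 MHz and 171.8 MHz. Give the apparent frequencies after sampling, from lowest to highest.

1.66 MHz, 7.4 MHz, 21.88 MHz

fs/2 = 22.4 MHz.
180.86 MHz mod fs = 1.66 MHz.
1.66 MHz ≤ fs/2 = 22.4 MHz, appears at 1.66 MHz.
177.54 MHz mod fs = 43.14 MHz.
43.14 MHz > fs/2 = 22.4 MHz, folds to fs − 43.14 MHz = 1.66 MHz.
111.48 MHz mod fs = 21.88 MHz.
21.88 MHz ≤ fs/2 = 22.4 MHz, appears at 21.88 MHz.
171.8 MHz mod fs = 37.4 MHz.
37.4 MHz > fs/2 = 22.4 MHz, folds to fs − 37.4 MHz = 7.4 MHz.
Distinct values: {1.66 MHz, 7.4 MHz, 21.88 MHz}.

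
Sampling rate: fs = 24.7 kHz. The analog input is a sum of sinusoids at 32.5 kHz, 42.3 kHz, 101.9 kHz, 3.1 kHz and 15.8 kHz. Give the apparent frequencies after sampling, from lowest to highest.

fs/2 = 12.35 kHz.
32.5 kHz mod fs = 7.8 kHz.
7.8 kHz ≤ fs/2 = 12.35 kHz, appears at 7.8 kHz.
42.3 kHz mod fs = 17.6 kHz.
17.6 kHz > fs/2 = 12.35 kHz, folds to fs − 17.6 kHz = 7.1 kHz.
101.9 kHz mod fs = 3.1 kHz.
3.1 kHz ≤ fs/2 = 12.35 kHz, appears at 3.1 kHz.
3.1 kHz ≤ fs/2 = 12.35 kHz, passes unchanged.
15.8 kHz > fs/2 = 12.35 kHz, folds to fs − 15.8 kHz = 8.9 kHz.
Distinct values: {3.1 kHz, 7.1 kHz, 7.8 kHz, 8.9 kHz}.

3.1 kHz, 7.1 kHz, 7.8 kHz, 8.9 kHz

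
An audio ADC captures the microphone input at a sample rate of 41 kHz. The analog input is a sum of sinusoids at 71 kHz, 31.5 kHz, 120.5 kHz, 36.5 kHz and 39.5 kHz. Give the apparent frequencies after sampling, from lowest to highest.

fs/2 = 20.5 kHz.
71 kHz mod fs = 30 kHz.
30 kHz > fs/2 = 20.5 kHz, folds to fs − 30 kHz = 11 kHz.
31.5 kHz > fs/2 = 20.5 kHz, folds to fs − 31.5 kHz = 9.5 kHz.
120.5 kHz mod fs = 38.5 kHz.
38.5 kHz > fs/2 = 20.5 kHz, folds to fs − 38.5 kHz = 2.5 kHz.
36.5 kHz > fs/2 = 20.5 kHz, folds to fs − 36.5 kHz = 4.5 kHz.
39.5 kHz > fs/2 = 20.5 kHz, folds to fs − 39.5 kHz = 1.5 kHz.
Distinct values: {1.5 kHz, 2.5 kHz, 4.5 kHz, 9.5 kHz, 11 kHz}.

1.5 kHz, 2.5 kHz, 4.5 kHz, 9.5 kHz, 11 kHz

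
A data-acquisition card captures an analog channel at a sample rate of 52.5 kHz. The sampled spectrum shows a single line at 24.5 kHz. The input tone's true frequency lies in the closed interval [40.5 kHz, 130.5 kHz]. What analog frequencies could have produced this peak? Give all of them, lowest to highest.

Frequencies that alias to 24.5 kHz are k·fs ± 24.5 kHz for integer k ≥ 0.
k=0: 24.5 kHz.
k=1: 28 kHz, 77 kHz.
k=2: 80.5 kHz, 129.5 kHz.
k=3: 133 kHz, 182 kHz.
Within [40.5 kHz, 130.5 kHz]: 77 kHz, 80.5 kHz, 129.5 kHz.

77 kHz, 80.5 kHz, 129.5 kHz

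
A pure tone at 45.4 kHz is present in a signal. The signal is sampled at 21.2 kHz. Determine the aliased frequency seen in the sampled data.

45.4 kHz mod fs = 3 kHz.
3 kHz ≤ fs/2 = 10.6 kHz, appears at 3 kHz.

3 kHz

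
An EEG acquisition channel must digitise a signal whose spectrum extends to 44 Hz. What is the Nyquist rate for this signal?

Nyquist rate = 2 × 44 Hz = 88 Hz.

88 Hz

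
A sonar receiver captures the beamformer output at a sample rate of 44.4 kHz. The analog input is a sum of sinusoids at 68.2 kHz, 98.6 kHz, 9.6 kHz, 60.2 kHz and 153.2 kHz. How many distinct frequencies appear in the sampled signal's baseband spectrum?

5

fs/2 = 22.2 kHz.
68.2 kHz mod fs = 23.8 kHz.
23.8 kHz > fs/2 = 22.2 kHz, folds to fs − 23.8 kHz = 20.6 kHz.
98.6 kHz mod fs = 9.8 kHz.
9.8 kHz ≤ fs/2 = 22.2 kHz, appears at 9.8 kHz.
9.6 kHz ≤ fs/2 = 22.2 kHz, passes unchanged.
60.2 kHz mod fs = 15.8 kHz.
15.8 kHz ≤ fs/2 = 22.2 kHz, appears at 15.8 kHz.
153.2 kHz mod fs = 20 kHz.
20 kHz ≤ fs/2 = 22.2 kHz, appears at 20 kHz.
Distinct values: {9.6 kHz, 9.8 kHz, 15.8 kHz, 20 kHz, 20.6 kHz} → 5.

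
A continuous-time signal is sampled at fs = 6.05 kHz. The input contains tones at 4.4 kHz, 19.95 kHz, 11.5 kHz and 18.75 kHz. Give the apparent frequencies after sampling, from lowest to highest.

0.6 kHz, 1.65 kHz, 1.8 kHz

fs/2 = 3.025 kHz.
4.4 kHz > fs/2 = 3.025 kHz, folds to fs − 4.4 kHz = 1.65 kHz.
19.95 kHz mod fs = 1.8 kHz.
1.8 kHz ≤ fs/2 = 3.025 kHz, appears at 1.8 kHz.
11.5 kHz mod fs = 5.45 kHz.
5.45 kHz > fs/2 = 3.025 kHz, folds to fs − 5.45 kHz = 0.6 kHz.
18.75 kHz mod fs = 0.6 kHz.
0.6 kHz ≤ fs/2 = 3.025 kHz, appears at 0.6 kHz.
Distinct values: {0.6 kHz, 1.65 kHz, 1.8 kHz}.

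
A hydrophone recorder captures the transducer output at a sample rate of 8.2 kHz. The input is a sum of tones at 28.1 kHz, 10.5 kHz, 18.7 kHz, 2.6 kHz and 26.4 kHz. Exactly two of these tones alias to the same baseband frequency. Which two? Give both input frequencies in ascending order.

10.5 kHz, 18.7 kHz

fs/2 = 4.1 kHz.
28.1 kHz mod fs = 3.5 kHz.
3.5 kHz ≤ fs/2 = 4.1 kHz, appears at 3.5 kHz.
10.5 kHz mod fs = 2.3 kHz.
2.3 kHz ≤ fs/2 = 4.1 kHz, appears at 2.3 kHz.
18.7 kHz mod fs = 2.3 kHz.
2.3 kHz ≤ fs/2 = 4.1 kHz, appears at 2.3 kHz.
2.6 kHz ≤ fs/2 = 4.1 kHz, passes unchanged.
26.4 kHz mod fs = 1.8 kHz.
1.8 kHz ≤ fs/2 = 4.1 kHz, appears at 1.8 kHz.
10.5 kHz and 18.7 kHz both map to 2.3 kHz.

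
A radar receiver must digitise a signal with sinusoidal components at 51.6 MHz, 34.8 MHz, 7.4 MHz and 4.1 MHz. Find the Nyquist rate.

103.2 MHz

Highest-frequency component: 51.6 MHz.
Nyquist rate = 2 × 51.6 MHz = 103.2 MHz.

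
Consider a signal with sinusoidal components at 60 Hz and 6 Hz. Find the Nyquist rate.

Highest-frequency component: 60 Hz.
Nyquist rate = 2 × 60 Hz = 120 Hz.

120 Hz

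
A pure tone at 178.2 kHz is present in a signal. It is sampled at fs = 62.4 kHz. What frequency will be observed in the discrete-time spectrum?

178.2 kHz mod fs = 53.4 kHz.
53.4 kHz > fs/2 = 31.2 kHz, folds to fs − 53.4 kHz = 9 kHz.

9 kHz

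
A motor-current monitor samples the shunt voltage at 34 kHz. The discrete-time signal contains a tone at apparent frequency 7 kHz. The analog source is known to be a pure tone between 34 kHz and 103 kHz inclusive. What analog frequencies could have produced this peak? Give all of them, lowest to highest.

41 kHz, 61 kHz, 75 kHz, 95 kHz

Frequencies that alias to 7 kHz are k·fs ± 7 kHz for integer k ≥ 0.
k=0: 7 kHz.
k=1: 27 kHz, 41 kHz.
k=2: 61 kHz, 75 kHz.
k=3: 95 kHz, 109 kHz.
k=4: 129 kHz, 143 kHz.
Within [34 kHz, 103 kHz]: 41 kHz, 61 kHz, 75 kHz, 95 kHz.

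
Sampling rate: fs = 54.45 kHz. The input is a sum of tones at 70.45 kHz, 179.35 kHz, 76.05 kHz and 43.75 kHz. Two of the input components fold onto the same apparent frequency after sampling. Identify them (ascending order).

70.45 kHz, 179.35 kHz

fs/2 = 27.225 kHz.
70.45 kHz mod fs = 16 kHz.
16 kHz ≤ fs/2 = 27.225 kHz, appears at 16 kHz.
179.35 kHz mod fs = 16 kHz.
16 kHz ≤ fs/2 = 27.225 kHz, appears at 16 kHz.
76.05 kHz mod fs = 21.6 kHz.
21.6 kHz ≤ fs/2 = 27.225 kHz, appears at 21.6 kHz.
43.75 kHz > fs/2 = 27.225 kHz, folds to fs − 43.75 kHz = 10.7 kHz.
70.45 kHz and 179.35 kHz both map to 16 kHz.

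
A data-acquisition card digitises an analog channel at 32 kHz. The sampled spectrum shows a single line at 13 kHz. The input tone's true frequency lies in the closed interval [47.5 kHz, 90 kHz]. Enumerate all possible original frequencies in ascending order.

Frequencies that alias to 13 kHz are k·fs ± 13 kHz for integer k ≥ 0.
k=0: 13 kHz.
k=1: 19 kHz, 45 kHz.
k=2: 51 kHz, 77 kHz.
k=3: 83 kHz, 109 kHz.
k=4: 115 kHz, 141 kHz.
Within [47.5 kHz, 90 kHz]: 51 kHz, 77 kHz, 83 kHz.

51 kHz, 77 kHz, 83 kHz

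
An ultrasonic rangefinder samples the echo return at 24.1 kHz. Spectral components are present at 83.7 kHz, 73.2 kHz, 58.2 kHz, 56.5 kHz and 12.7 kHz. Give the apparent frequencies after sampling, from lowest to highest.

fs/2 = 12.05 kHz.
83.7 kHz mod fs = 11.4 kHz.
11.4 kHz ≤ fs/2 = 12.05 kHz, appears at 11.4 kHz.
73.2 kHz mod fs = 0.9 kHz.
0.9 kHz ≤ fs/2 = 12.05 kHz, appears at 0.9 kHz.
58.2 kHz mod fs = 10 kHz.
10 kHz ≤ fs/2 = 12.05 kHz, appears at 10 kHz.
56.5 kHz mod fs = 8.3 kHz.
8.3 kHz ≤ fs/2 = 12.05 kHz, appears at 8.3 kHz.
12.7 kHz > fs/2 = 12.05 kHz, folds to fs − 12.7 kHz = 11.4 kHz.
Distinct values: {0.9 kHz, 8.3 kHz, 10 kHz, 11.4 kHz}.

0.9 kHz, 8.3 kHz, 10 kHz, 11.4 kHz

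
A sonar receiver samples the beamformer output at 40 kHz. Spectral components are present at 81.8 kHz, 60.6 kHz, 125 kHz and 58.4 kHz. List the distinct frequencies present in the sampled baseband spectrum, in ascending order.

1.8 kHz, 5 kHz, 18.4 kHz, 19.4 kHz

fs/2 = 20 kHz.
81.8 kHz mod fs = 1.8 kHz.
1.8 kHz ≤ fs/2 = 20 kHz, appears at 1.8 kHz.
60.6 kHz mod fs = 20.6 kHz.
20.6 kHz > fs/2 = 20 kHz, folds to fs − 20.6 kHz = 19.4 kHz.
125 kHz mod fs = 5 kHz.
5 kHz ≤ fs/2 = 20 kHz, appears at 5 kHz.
58.4 kHz mod fs = 18.4 kHz.
18.4 kHz ≤ fs/2 = 20 kHz, appears at 18.4 kHz.
Distinct values: {1.8 kHz, 5 kHz, 18.4 kHz, 19.4 kHz}.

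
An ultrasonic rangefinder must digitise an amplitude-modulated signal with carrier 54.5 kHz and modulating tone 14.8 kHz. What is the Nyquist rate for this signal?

138.6 kHz

AM sidebands sit at fc ± fm = 39.7 kHz and 69.3 kHz.
Highest-frequency component: 69.3 kHz.
Nyquist rate = 2 × 69.3 kHz = 138.6 kHz.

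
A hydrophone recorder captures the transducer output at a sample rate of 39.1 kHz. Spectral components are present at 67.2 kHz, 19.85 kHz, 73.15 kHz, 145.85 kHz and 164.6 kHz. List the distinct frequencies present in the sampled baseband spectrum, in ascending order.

fs/2 = 19.55 kHz.
67.2 kHz mod fs = 28.1 kHz.
28.1 kHz > fs/2 = 19.55 kHz, folds to fs − 28.1 kHz = 11 kHz.
19.85 kHz > fs/2 = 19.55 kHz, folds to fs − 19.85 kHz = 19.25 kHz.
73.15 kHz mod fs = 34.05 kHz.
34.05 kHz > fs/2 = 19.55 kHz, folds to fs − 34.05 kHz = 5.05 kHz.
145.85 kHz mod fs = 28.55 kHz.
28.55 kHz > fs/2 = 19.55 kHz, folds to fs − 28.55 kHz = 10.55 kHz.
164.6 kHz mod fs = 8.2 kHz.
8.2 kHz ≤ fs/2 = 19.55 kHz, appears at 8.2 kHz.
Distinct values: {5.05 kHz, 8.2 kHz, 10.55 kHz, 11 kHz, 19.25 kHz}.

5.05 kHz, 8.2 kHz, 10.55 kHz, 11 kHz, 19.25 kHz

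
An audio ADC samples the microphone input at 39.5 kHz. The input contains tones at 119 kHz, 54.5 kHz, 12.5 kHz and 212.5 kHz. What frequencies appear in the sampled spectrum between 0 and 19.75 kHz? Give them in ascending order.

fs/2 = 19.75 kHz.
119 kHz mod fs = 0.5 kHz.
0.5 kHz ≤ fs/2 = 19.75 kHz, appears at 0.5 kHz.
54.5 kHz mod fs = 15 kHz.
15 kHz ≤ fs/2 = 19.75 kHz, appears at 15 kHz.
12.5 kHz ≤ fs/2 = 19.75 kHz, passes unchanged.
212.5 kHz mod fs = 15 kHz.
15 kHz ≤ fs/2 = 19.75 kHz, appears at 15 kHz.
Distinct values: {0.5 kHz, 12.5 kHz, 15 kHz}.

0.5 kHz, 12.5 kHz, 15 kHz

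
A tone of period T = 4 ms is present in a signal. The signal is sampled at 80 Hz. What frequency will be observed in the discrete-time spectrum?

T = 4 ms → f = 1/T = 250 Hz.
250 Hz mod fs = 10 Hz.
10 Hz ≤ fs/2 = 40 Hz, appears at 10 Hz.

10 Hz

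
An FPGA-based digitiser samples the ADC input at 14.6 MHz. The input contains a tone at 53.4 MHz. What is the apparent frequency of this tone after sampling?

53.4 MHz mod fs = 9.6 MHz.
9.6 MHz > fs/2 = 7.3 MHz, folds to fs − 9.6 MHz = 5 MHz.

5 MHz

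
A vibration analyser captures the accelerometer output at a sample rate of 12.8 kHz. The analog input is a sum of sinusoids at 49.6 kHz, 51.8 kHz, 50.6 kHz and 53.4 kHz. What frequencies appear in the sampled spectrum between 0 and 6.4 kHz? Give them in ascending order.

fs/2 = 6.4 kHz.
49.6 kHz mod fs = 11.2 kHz.
11.2 kHz > fs/2 = 6.4 kHz, folds to fs − 11.2 kHz = 1.6 kHz.
51.8 kHz mod fs = 0.6 kHz.
0.6 kHz ≤ fs/2 = 6.4 kHz, appears at 0.6 kHz.
50.6 kHz mod fs = 12.2 kHz.
12.2 kHz > fs/2 = 6.4 kHz, folds to fs − 12.2 kHz = 0.6 kHz.
53.4 kHz mod fs = 2.2 kHz.
2.2 kHz ≤ fs/2 = 6.4 kHz, appears at 2.2 kHz.
Distinct values: {0.6 kHz, 1.6 kHz, 2.2 kHz}.

0.6 kHz, 1.6 kHz, 2.2 kHz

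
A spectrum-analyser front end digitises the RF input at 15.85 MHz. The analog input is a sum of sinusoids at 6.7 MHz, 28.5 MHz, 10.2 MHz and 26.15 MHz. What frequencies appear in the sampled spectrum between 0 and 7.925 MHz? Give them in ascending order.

3.2 MHz, 5.55 MHz, 5.65 MHz, 6.7 MHz

fs/2 = 7.925 MHz.
6.7 MHz ≤ fs/2 = 7.925 MHz, passes unchanged.
28.5 MHz mod fs = 12.65 MHz.
12.65 MHz > fs/2 = 7.925 MHz, folds to fs − 12.65 MHz = 3.2 MHz.
10.2 MHz > fs/2 = 7.925 MHz, folds to fs − 10.2 MHz = 5.65 MHz.
26.15 MHz mod fs = 10.3 MHz.
10.3 MHz > fs/2 = 7.925 MHz, folds to fs − 10.3 MHz = 5.55 MHz.
Distinct values: {3.2 MHz, 5.55 MHz, 5.65 MHz, 6.7 MHz}.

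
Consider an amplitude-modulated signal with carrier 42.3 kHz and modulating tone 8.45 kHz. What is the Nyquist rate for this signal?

AM sidebands sit at fc ± fm = 33.85 kHz and 50.75 kHz.
Highest-frequency component: 50.75 kHz.
Nyquist rate = 2 × 50.75 kHz = 101.5 kHz.

101.5 kHz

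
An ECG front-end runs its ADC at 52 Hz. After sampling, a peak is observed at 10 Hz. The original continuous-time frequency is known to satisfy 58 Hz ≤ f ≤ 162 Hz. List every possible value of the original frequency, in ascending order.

62 Hz, 94 Hz, 114 Hz, 146 Hz

Frequencies that alias to 10 Hz are k·fs ± 10 Hz for integer k ≥ 0.
k=0: 10 Hz.
k=1: 42 Hz, 62 Hz.
k=2: 94 Hz, 114 Hz.
k=3: 146 Hz, 166 Hz.
k=4: 198 Hz, 218 Hz.
Within [58 Hz, 162 Hz]: 62 Hz, 94 Hz, 114 Hz, 146 Hz.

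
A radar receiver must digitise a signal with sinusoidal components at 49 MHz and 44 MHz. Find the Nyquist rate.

Highest-frequency component: 49 MHz.
Nyquist rate = 2 × 49 MHz = 98 MHz.

98 MHz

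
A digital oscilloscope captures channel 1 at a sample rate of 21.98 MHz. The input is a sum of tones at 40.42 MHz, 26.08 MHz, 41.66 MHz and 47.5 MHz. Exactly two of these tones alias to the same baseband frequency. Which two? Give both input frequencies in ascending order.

fs/2 = 10.99 MHz.
40.42 MHz mod fs = 18.44 MHz.
18.44 MHz > fs/2 = 10.99 MHz, folds to fs − 18.44 MHz = 3.54 MHz.
26.08 MHz mod fs = 4.1 MHz.
4.1 MHz ≤ fs/2 = 10.99 MHz, appears at 4.1 MHz.
41.66 MHz mod fs = 19.68 MHz.
19.68 MHz > fs/2 = 10.99 MHz, folds to fs − 19.68 MHz = 2.3 MHz.
47.5 MHz mod fs = 3.54 MHz.
3.54 MHz ≤ fs/2 = 10.99 MHz, appears at 3.54 MHz.
40.42 MHz and 47.5 MHz both map to 3.54 MHz.

40.42 MHz, 47.5 MHz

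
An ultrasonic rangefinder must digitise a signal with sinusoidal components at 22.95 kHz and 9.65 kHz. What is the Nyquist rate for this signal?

45.9 kHz

Highest-frequency component: 22.95 kHz.
Nyquist rate = 2 × 22.95 kHz = 45.9 kHz.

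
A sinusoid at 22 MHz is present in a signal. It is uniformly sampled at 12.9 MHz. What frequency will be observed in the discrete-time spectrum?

22 MHz mod fs = 9.1 MHz.
9.1 MHz > fs/2 = 6.45 MHz, folds to fs − 9.1 MHz = 3.8 MHz.

3.8 MHz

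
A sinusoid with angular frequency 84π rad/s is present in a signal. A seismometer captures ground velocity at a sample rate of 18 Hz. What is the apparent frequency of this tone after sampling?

ω = 84π rad/s → f = ω/(2π) = 42 Hz.
42 Hz mod fs = 6 Hz.
6 Hz ≤ fs/2 = 9 Hz, appears at 6 Hz.

6 Hz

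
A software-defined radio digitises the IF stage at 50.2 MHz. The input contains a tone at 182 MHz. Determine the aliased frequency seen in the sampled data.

18.8 MHz

182 MHz mod fs = 31.4 MHz.
31.4 MHz > fs/2 = 25.1 MHz, folds to fs − 31.4 MHz = 18.8 MHz.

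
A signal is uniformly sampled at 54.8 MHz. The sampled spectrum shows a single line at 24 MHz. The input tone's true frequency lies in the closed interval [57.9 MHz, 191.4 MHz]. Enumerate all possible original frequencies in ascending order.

Frequencies that alias to 24 MHz are k·fs ± 24 MHz for integer k ≥ 0.
k=0: 24 MHz.
k=1: 30.8 MHz, 78.8 MHz.
k=2: 85.6 MHz, 133.6 MHz.
k=3: 140.4 MHz, 188.4 MHz.
k=4: 195.2 MHz, 243.2 MHz.
Within [57.9 MHz, 191.4 MHz]: 78.8 MHz, 85.6 MHz, 133.6 MHz, 140.4 MHz, 188.4 MHz.

78.8 MHz, 85.6 MHz, 133.6 MHz, 140.4 MHz, 188.4 MHz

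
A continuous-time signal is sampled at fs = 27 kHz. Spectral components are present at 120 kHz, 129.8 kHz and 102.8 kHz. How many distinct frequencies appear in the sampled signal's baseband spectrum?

2

fs/2 = 13.5 kHz.
120 kHz mod fs = 12 kHz.
12 kHz ≤ fs/2 = 13.5 kHz, appears at 12 kHz.
129.8 kHz mod fs = 21.8 kHz.
21.8 kHz > fs/2 = 13.5 kHz, folds to fs − 21.8 kHz = 5.2 kHz.
102.8 kHz mod fs = 21.8 kHz.
21.8 kHz > fs/2 = 13.5 kHz, folds to fs − 21.8 kHz = 5.2 kHz.
Distinct values: {5.2 kHz, 12 kHz} → 2.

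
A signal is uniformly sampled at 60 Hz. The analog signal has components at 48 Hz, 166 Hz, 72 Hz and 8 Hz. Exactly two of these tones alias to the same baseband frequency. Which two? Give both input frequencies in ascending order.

48 Hz, 72 Hz

fs/2 = 30 Hz.
48 Hz > fs/2 = 30 Hz, folds to fs − 48 Hz = 12 Hz.
166 Hz mod fs = 46 Hz.
46 Hz > fs/2 = 30 Hz, folds to fs − 46 Hz = 14 Hz.
72 Hz mod fs = 12 Hz.
12 Hz ≤ fs/2 = 30 Hz, appears at 12 Hz.
8 Hz ≤ fs/2 = 30 Hz, passes unchanged.
48 Hz and 72 Hz both map to 12 Hz.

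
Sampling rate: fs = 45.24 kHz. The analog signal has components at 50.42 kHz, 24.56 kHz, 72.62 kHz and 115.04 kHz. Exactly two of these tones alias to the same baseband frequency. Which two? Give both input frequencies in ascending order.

fs/2 = 22.62 kHz.
50.42 kHz mod fs = 5.18 kHz.
5.18 kHz ≤ fs/2 = 22.62 kHz, appears at 5.18 kHz.
24.56 kHz > fs/2 = 22.62 kHz, folds to fs − 24.56 kHz = 20.68 kHz.
72.62 kHz mod fs = 27.38 kHz.
27.38 kHz > fs/2 = 22.62 kHz, folds to fs − 27.38 kHz = 17.86 kHz.
115.04 kHz mod fs = 24.56 kHz.
24.56 kHz > fs/2 = 22.62 kHz, folds to fs − 24.56 kHz = 20.68 kHz.
24.56 kHz and 115.04 kHz both map to 20.68 kHz.

24.56 kHz, 115.04 kHz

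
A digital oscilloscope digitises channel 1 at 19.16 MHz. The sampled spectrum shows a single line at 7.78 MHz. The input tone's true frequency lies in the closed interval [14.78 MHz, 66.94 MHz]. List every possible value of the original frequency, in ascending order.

26.94 MHz, 30.54 MHz, 46.1 MHz, 49.7 MHz, 65.26 MHz

Frequencies that alias to 7.78 MHz are k·fs ± 7.78 MHz for integer k ≥ 0.
k=0: 7.78 MHz.
k=1: 11.38 MHz, 26.94 MHz.
k=2: 30.54 MHz, 46.1 MHz.
k=3: 49.7 MHz, 65.26 MHz.
k=4: 68.86 MHz, 84.42 MHz.
Within [14.78 MHz, 66.94 MHz]: 26.94 MHz, 30.54 MHz, 46.1 MHz, 49.7 MHz, 65.26 MHz.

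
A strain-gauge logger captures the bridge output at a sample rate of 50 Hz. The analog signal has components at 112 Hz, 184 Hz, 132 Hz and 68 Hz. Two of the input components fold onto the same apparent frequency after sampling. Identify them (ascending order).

68 Hz, 132 Hz

fs/2 = 25 Hz.
112 Hz mod fs = 12 Hz.
12 Hz ≤ fs/2 = 25 Hz, appears at 12 Hz.
184 Hz mod fs = 34 Hz.
34 Hz > fs/2 = 25 Hz, folds to fs − 34 Hz = 16 Hz.
132 Hz mod fs = 32 Hz.
32 Hz > fs/2 = 25 Hz, folds to fs − 32 Hz = 18 Hz.
68 Hz mod fs = 18 Hz.
18 Hz ≤ fs/2 = 25 Hz, appears at 18 Hz.
68 Hz and 132 Hz both map to 18 Hz.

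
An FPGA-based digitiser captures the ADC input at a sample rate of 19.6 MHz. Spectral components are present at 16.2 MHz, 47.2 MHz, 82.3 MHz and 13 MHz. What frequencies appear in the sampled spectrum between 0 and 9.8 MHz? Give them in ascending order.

3.4 MHz, 3.9 MHz, 6.6 MHz, 8 MHz

fs/2 = 9.8 MHz.
16.2 MHz > fs/2 = 9.8 MHz, folds to fs − 16.2 MHz = 3.4 MHz.
47.2 MHz mod fs = 8 MHz.
8 MHz ≤ fs/2 = 9.8 MHz, appears at 8 MHz.
82.3 MHz mod fs = 3.9 MHz.
3.9 MHz ≤ fs/2 = 9.8 MHz, appears at 3.9 MHz.
13 MHz > fs/2 = 9.8 MHz, folds to fs − 13 MHz = 6.6 MHz.
Distinct values: {3.4 MHz, 3.9 MHz, 6.6 MHz, 8 MHz}.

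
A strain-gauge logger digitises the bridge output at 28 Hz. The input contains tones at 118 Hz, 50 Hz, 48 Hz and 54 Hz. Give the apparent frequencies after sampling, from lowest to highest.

2 Hz, 6 Hz, 8 Hz

fs/2 = 14 Hz.
118 Hz mod fs = 6 Hz.
6 Hz ≤ fs/2 = 14 Hz, appears at 6 Hz.
50 Hz mod fs = 22 Hz.
22 Hz > fs/2 = 14 Hz, folds to fs − 22 Hz = 6 Hz.
48 Hz mod fs = 20 Hz.
20 Hz > fs/2 = 14 Hz, folds to fs − 20 Hz = 8 Hz.
54 Hz mod fs = 26 Hz.
26 Hz > fs/2 = 14 Hz, folds to fs − 26 Hz = 2 Hz.
Distinct values: {2 Hz, 6 Hz, 8 Hz}.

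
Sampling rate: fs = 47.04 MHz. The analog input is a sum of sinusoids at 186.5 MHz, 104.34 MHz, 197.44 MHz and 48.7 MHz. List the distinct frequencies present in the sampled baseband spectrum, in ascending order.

1.66 MHz, 9.28 MHz, 10.26 MHz

fs/2 = 23.52 MHz.
186.5 MHz mod fs = 45.38 MHz.
45.38 MHz > fs/2 = 23.52 MHz, folds to fs − 45.38 MHz = 1.66 MHz.
104.34 MHz mod fs = 10.26 MHz.
10.26 MHz ≤ fs/2 = 23.52 MHz, appears at 10.26 MHz.
197.44 MHz mod fs = 9.28 MHz.
9.28 MHz ≤ fs/2 = 23.52 MHz, appears at 9.28 MHz.
48.7 MHz mod fs = 1.66 MHz.
1.66 MHz ≤ fs/2 = 23.52 MHz, appears at 1.66 MHz.
Distinct values: {1.66 MHz, 9.28 MHz, 10.26 MHz}.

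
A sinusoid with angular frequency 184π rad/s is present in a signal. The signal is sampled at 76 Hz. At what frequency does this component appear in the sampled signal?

ω = 184π rad/s → f = ω/(2π) = 92 Hz.
92 Hz mod fs = 16 Hz.
16 Hz ≤ fs/2 = 38 Hz, appears at 16 Hz.

16 Hz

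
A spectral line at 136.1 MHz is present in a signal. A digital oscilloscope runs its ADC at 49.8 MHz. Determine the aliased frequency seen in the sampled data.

13.3 MHz

136.1 MHz mod fs = 36.5 MHz.
36.5 MHz > fs/2 = 24.9 MHz, folds to fs − 36.5 MHz = 13.3 MHz.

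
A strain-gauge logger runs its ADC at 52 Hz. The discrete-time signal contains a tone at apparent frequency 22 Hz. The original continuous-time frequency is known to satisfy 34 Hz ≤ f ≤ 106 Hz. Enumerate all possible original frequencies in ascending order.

Frequencies that alias to 22 Hz are k·fs ± 22 Hz for integer k ≥ 0.
k=0: 22 Hz.
k=1: 30 Hz, 74 Hz.
k=2: 82 Hz, 126 Hz.
k=3: 134 Hz, 178 Hz.
Within [34 Hz, 106 Hz]: 74 Hz, 82 Hz.

74 Hz, 82 Hz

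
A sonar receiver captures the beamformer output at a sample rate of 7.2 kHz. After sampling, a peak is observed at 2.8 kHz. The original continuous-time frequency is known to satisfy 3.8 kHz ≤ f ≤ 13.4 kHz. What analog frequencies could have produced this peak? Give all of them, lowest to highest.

4.4 kHz, 10 kHz, 11.6 kHz

Frequencies that alias to 2.8 kHz are k·fs ± 2.8 kHz for integer k ≥ 0.
k=0: 2.8 kHz.
k=1: 4.4 kHz, 10 kHz.
k=2: 11.6 kHz, 17.2 kHz.
k=3: 18.8 kHz, 24.4 kHz.
Within [3.8 kHz, 13.4 kHz]: 4.4 kHz, 10 kHz, 11.6 kHz.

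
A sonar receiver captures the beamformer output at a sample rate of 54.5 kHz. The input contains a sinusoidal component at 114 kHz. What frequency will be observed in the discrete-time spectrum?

5 kHz

114 kHz mod fs = 5 kHz.
5 kHz ≤ fs/2 = 27.25 kHz, appears at 5 kHz.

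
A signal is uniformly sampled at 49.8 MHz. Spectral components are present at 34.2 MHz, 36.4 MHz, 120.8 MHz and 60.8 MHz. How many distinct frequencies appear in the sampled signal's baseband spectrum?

4

fs/2 = 24.9 MHz.
34.2 MHz > fs/2 = 24.9 MHz, folds to fs − 34.2 MHz = 15.6 MHz.
36.4 MHz > fs/2 = 24.9 MHz, folds to fs − 36.4 MHz = 13.4 MHz.
120.8 MHz mod fs = 21.2 MHz.
21.2 MHz ≤ fs/2 = 24.9 MHz, appears at 21.2 MHz.
60.8 MHz mod fs = 11 MHz.
11 MHz ≤ fs/2 = 24.9 MHz, appears at 11 MHz.
Distinct values: {11 MHz, 13.4 MHz, 15.6 MHz, 21.2 MHz} → 4.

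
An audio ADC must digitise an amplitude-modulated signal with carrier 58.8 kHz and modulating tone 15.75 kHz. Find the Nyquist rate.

AM sidebands sit at fc ± fm = 43.05 kHz and 74.55 kHz.
Highest-frequency component: 74.55 kHz.
Nyquist rate = 2 × 74.55 kHz = 149.1 kHz.

149.1 kHz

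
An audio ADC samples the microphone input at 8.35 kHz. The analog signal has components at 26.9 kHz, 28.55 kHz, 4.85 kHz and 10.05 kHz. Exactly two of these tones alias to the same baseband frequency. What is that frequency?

3.5 kHz

fs/2 = 4.175 kHz.
26.9 kHz mod fs = 1.85 kHz.
1.85 kHz ≤ fs/2 = 4.175 kHz, appears at 1.85 kHz.
28.55 kHz mod fs = 3.5 kHz.
3.5 kHz ≤ fs/2 = 4.175 kHz, appears at 3.5 kHz.
4.85 kHz > fs/2 = 4.175 kHz, folds to fs − 4.85 kHz = 3.5 kHz.
10.05 kHz mod fs = 1.7 kHz.
1.7 kHz ≤ fs/2 = 4.175 kHz, appears at 1.7 kHz.
4.85 kHz and 28.55 kHz both map to 3.5 kHz.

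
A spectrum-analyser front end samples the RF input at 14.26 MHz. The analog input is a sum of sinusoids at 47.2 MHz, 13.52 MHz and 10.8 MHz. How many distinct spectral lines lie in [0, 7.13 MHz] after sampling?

3

fs/2 = 7.13 MHz.
47.2 MHz mod fs = 4.42 MHz.
4.42 MHz ≤ fs/2 = 7.13 MHz, appears at 4.42 MHz.
13.52 MHz > fs/2 = 7.13 MHz, folds to fs − 13.52 MHz = 0.74 MHz.
10.8 MHz > fs/2 = 7.13 MHz, folds to fs − 10.8 MHz = 3.46 MHz.
Distinct values: {0.74 MHz, 3.46 MHz, 4.42 MHz} → 3.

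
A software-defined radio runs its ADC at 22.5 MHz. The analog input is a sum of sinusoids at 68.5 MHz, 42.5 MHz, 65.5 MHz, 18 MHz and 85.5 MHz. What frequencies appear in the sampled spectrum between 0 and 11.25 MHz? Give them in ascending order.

fs/2 = 11.25 MHz.
68.5 MHz mod fs = 1 MHz.
1 MHz ≤ fs/2 = 11.25 MHz, appears at 1 MHz.
42.5 MHz mod fs = 20 MHz.
20 MHz > fs/2 = 11.25 MHz, folds to fs − 20 MHz = 2.5 MHz.
65.5 MHz mod fs = 20.5 MHz.
20.5 MHz > fs/2 = 11.25 MHz, folds to fs − 20.5 MHz = 2 MHz.
18 MHz > fs/2 = 11.25 MHz, folds to fs − 18 MHz = 4.5 MHz.
85.5 MHz mod fs = 18 MHz.
18 MHz > fs/2 = 11.25 MHz, folds to fs − 18 MHz = 4.5 MHz.
Distinct values: {1 MHz, 2 MHz, 2.5 MHz, 4.5 MHz}.

1 MHz, 2 MHz, 2.5 MHz, 4.5 MHz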